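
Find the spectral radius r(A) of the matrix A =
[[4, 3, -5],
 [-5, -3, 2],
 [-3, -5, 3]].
r(A) ≈ 4.3067

The eigenvalues of A are the roots of its characteristic polynomial. With M = A (coefficients from the trace, the sum of principal 2x2 minors, and det A):
  p(λ) = det(λ I - M) = λ^3 - 4λ^2 + λ + 49.
No integer candidate from the rational root theorem (±divisors of 49) is a root, so the roots are irrational. The cubic discriminant is Δ = -55799 < 0, so there is one real root and a complex-conjugate pair. p(-3) = -17 and p(-2) = 23 have opposite signs, so a root lies in (-3, -2); Newton's method refines it to λ ≈ -2.6419. Dividing out (λ - (-2.6419)) leaves approximately λ^2 - 6.6419λ + 18.5472. For λ^2 - 6.6419λ + 18.5472 the discriminant is -30.0741. It is negative, so the remaining roots are the complex-conjugate pair λ ≈ 3.321 ± 2.742i. Their product equals the constant term, so |λ|^2 ≈ 18.5472 and |λ| ≈ 4.3067.
Thus the eigenvalues (to 4 decimals) are -2.6419 (modulus 2.6419); 3.321 ± 2.742i (modulus 4.3067). The spectral radius is the largest modulus: r(A) ≈ 4.3067. (Cross-check: r(A) ≤ ||A||_2 ≈ 11.0512; equality holds whenever A is normal, though it can also hold for some non-normal A.)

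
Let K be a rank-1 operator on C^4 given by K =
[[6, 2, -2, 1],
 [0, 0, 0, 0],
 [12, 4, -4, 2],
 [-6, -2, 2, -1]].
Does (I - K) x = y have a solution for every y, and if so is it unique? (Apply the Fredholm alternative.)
(I - K) is singular (det(I - K) = 0, i.e. 1 ∈ sigma(K)). (I - K) x = y is solvable iff y ⊥ ker((I - K)^*) = span{(6, 2, -2, 1)}, i.e. iff 6y_1 + 2y_2 - 2y_3 + y_4 = 0. When solvable, the solutions are x = y + c·(1, 0, 2, -1), c arbitrary (ker(I - K) = span{(1, 0, 2, -1)}, dimension 1).

K has rank 1, so it is an outer product K = u v^T: every row of K is a multiple of one row vector. Reading off the entries, u = (1, 0, 2, -1) and v = (6, 2, -2, 1) (row i of K equals u_i·v^T). A rank-one matrix u v^T satisfies K u = u (v·u) and kills the (3)-dimensional subspace v^⊥, so its characteristic polynomial is lambda^3 (lambda - v·u) with v·u = tr K = 1. Hence the eigenvalues of I - K are 1 (multiplicity 3) and 1 - (1) = 0, so det(I - K) = 0. (Direct check: I - K =
[[-5, -2, 2, -1],
 [0, 1, 0, 0],
 [-12, -4, 5, -2],
 [6, 2, -2, 2]]
has determinant 0.) So 1 is an eigenvalue of K and (I - K) is not invertible. The finite-dimensional Fredholm alternative says: either (I - K) is invertible, or ker(I - K) ≠ {0} and then range(I - K) = ker((I - K)^*)^⊥, with dim ker(I - K) = dim ker((I - K)^*). We are in the second case, so we need both kernels. Kernel of I - K: (I - K) u = u - u (v·u) = u - u = 0, so ker(I - K) = span{u} = span{(1, 0, 2, -1)} (it is exactly 1-dimensional because rank(I - K) = 3). Kernel of the adjoint: K is real, so (I - K)^* = I - K^T = I - v u^T, and (I - v u^T) v = v - v (u·v) = 0; hence ker((I - K)^*) = span{v} = span{(6, 2, -2, 1)}. Therefore (I - K) x = y is solvable iff <y, v> = 0, i.e. iff 6y_1 + 2y_2 - 2y_3 + y_4 = 0. When this holds, K y = u (v·y) = 0, so (I - K) y = y and x = y is a particular solution; the full solution set is the line x = y + c·u = y + c·(1, 0, 2, -1), c ∈ C.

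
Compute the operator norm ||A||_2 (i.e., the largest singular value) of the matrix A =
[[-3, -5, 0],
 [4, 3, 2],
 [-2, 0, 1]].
||A||_2 ≈ 7.741 (= sqrt(largest eigenvalue of A^T A))

||A||_2 = sigma_max(A) = sqrt(lambda_max(A^T A)). Form the symmetric matrix M = A^T A =
[[29, 27, 6],
 [27, 34, 6],
 [6, 6, 5]].
Its characteristic polynomial (trace, sum of principal 2x2 minors, determinant of M give the coefficients) is
  p(λ) = det(λ I - M) = λ^3 - 68λ^2 + 500λ - 961.
No integer candidate from the rational root theorem (±divisors of 961) is a root, so the roots are irrational. The cubic discriminant is Δ = 10520325 > 0, so there are three distinct real roots. p(3) = -46 and p(4) = 15 have opposite signs, so a root lies in (3, 4); Newton's method refines it to λ ≈ 3.5189. p(4) = 15 and p(5) = -36 have opposite signs, so a root lies in (4, 5); Newton's method refines it to λ ≈ 4.5575. p(59) = -2790 and p(60) = 239 have opposite signs, so a root lies in (59, 60); Newton's method refines it to λ ≈ 59.9237. Check (Vieta): the three roots sum to 68, matching tr M = 68.
So the eigenvalues of A^T A are ≈ 3.5189, 4.5575, 59.9237 (all ≥ 0, as they must be for A^T A). The largest is λ_max ≈ 59.9237, hence ||A||_2 = sqrt(λ_max) ≈ 7.741.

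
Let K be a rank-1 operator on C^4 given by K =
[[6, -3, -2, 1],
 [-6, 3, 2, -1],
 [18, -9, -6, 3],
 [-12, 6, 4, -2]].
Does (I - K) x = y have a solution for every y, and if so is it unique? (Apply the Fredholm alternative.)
(I - K) is singular (det(I - K) = 0, i.e. 1 ∈ sigma(K)). (I - K) x = y is solvable iff y ⊥ ker((I - K)^*) = span{(6, -3, -2, 1)}, i.e. iff 6y_1 - 3y_2 - 2y_3 + y_4 = 0. When solvable, the solutions are x = y + c·(1, -1, 3, -2), c arbitrary (ker(I - K) = span{(1, -1, 3, -2)}, dimension 1).

K has rank 1, so it is an outer product K = u v^T: every row of K is a multiple of one row vector. Reading off the entries, u = (1, -1, 3, -2) and v = (6, -3, -2, 1) (row i of K equals u_i·v^T). A rank-one matrix u v^T satisfies K u = u (v·u) and kills the (3)-dimensional subspace v^⊥, so its characteristic polynomial is lambda^3 (lambda - v·u) with v·u = tr K = 1. Hence the eigenvalues of I - K are 1 (multiplicity 3) and 1 - (1) = 0, so det(I - K) = 0. (Direct check: I - K =
[[-5, 3, 2, -1],
 [6, -2, -2, 1],
 [-18, 9, 7, -3],
 [12, -6, -4, 3]]
has determinant 0.) So 1 is an eigenvalue of K and (I - K) is not invertible. The finite-dimensional Fredholm alternative says: either (I - K) is invertible, or ker(I - K) ≠ {0} and then range(I - K) = ker((I - K)^*)^⊥, with dim ker(I - K) = dim ker((I - K)^*). We are in the second case, so we need both kernels. Kernel of I - K: (I - K) u = u - u (v·u) = u - u = 0, so ker(I - K) = span{u} = span{(1, -1, 3, -2)} (it is exactly 1-dimensional because rank(I - K) = 3). Kernel of the adjoint: K is real, so (I - K)^* = I - K^T = I - v u^T, and (I - v u^T) v = v - v (u·v) = 0; hence ker((I - K)^*) = span{v} = span{(6, -3, -2, 1)}. Therefore (I - K) x = y is solvable iff <y, v> = 0, i.e. iff 6y_1 - 3y_2 - 2y_3 + y_4 = 0. When this holds, K y = u (v·y) = 0, so (I - K) y = y and x = y is a particular solution; the full solution set is the line x = y + c·u = y + c·(1, -1, 3, -2), c ∈ C.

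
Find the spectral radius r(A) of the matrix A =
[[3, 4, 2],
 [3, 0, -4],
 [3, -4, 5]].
r(A) ≈ 7.1143

The eigenvalues of A are the roots of its characteristic polynomial. With M = A (coefficients from the trace, the sum of principal 2x2 minors, and det A):
  p(λ) = det(λ I - M) = λ^3 - 8λ^2 - 19λ + 180.
No integer candidate from the rational root theorem (±divisors of 180) is a root, so the roots are irrational. The cubic discriminant is Δ = 36860 > 0, so there are three distinct real roots. p(-5) = -50 and p(-4) = 64 have opposite signs, so a root lies in (-5, -4); Newton's method refines it to λ ≈ -4.6066. p(5) = 10 and p(6) = -6 have opposite signs, so a root lies in (5, 6); Newton's method refines it to λ ≈ 5.4923. p(7) = -2 and p(8) = 28 have opposite signs, so a root lies in (7, 8); Newton's method refines it to λ ≈ 7.1143. Check (Vieta): the three roots sum to 8, matching tr M = 8.
Thus the eigenvalues (to 4 decimals) are -4.6066 (modulus 4.6066); 5.4923 (modulus 5.4923); 7.1143 (modulus 7.1143). The spectral radius is the largest modulus: r(A) ≈ 7.1143. (Cross-check: r(A) ≤ ||A||_2 ≈ 7.3749; equality holds whenever A is normal, though it can also hold for some non-normal A.)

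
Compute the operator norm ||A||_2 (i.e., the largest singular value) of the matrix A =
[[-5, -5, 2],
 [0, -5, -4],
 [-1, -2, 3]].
||A||_2 ≈ 8.4083 (= sqrt(largest eigenvalue of A^T A))

||A||_2 = sigma_max(A) = sqrt(lambda_max(A^T A)). Form the symmetric matrix M = A^T A =
[[26, 27, -13],
 [27, 54, 4],
 [-13, 4, 29]].
Its characteristic polynomial (trace, sum of principal 2x2 minors, determinant of M give the coefficients) is
  p(λ) = det(λ I - M) = λ^3 - 109λ^2 + 2810λ - 7225.
No integer candidate from the rational root theorem (±divisors of 7225) is a root, so the roots are irrational. The cubic discriminant is Δ = 6058659625 > 0, so there are three distinct real roots. p(2) = -2033 and p(3) = 251 have opposite signs, so a root lies in (2, 3); Newton's method refines it to λ ≈ 2.8856. p(35) = 475 and p(36) = -673 have opposite signs, so a root lies in (35, 36); Newton's method refines it to λ ≈ 35.4143. p(70) = -1625 and p(71) = 727 have opposite signs, so a root lies in (70, 71); Newton's method refines it to λ ≈ 70.7001. Check (Vieta): the three roots sum to 109, matching tr M = 109.
So the eigenvalues of A^T A are ≈ 2.8856, 35.4143, 70.7001 (all ≥ 0, as they must be for A^T A). The largest is λ_max ≈ 70.7001, hence ||A||_2 = sqrt(λ_max) ≈ 8.4083.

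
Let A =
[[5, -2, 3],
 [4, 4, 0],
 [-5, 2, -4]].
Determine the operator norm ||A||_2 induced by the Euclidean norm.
||A||_2 ≈ 9.3702 (= sqrt(largest eigenvalue of A^T A))

||A||_2 = sigma_max(A) = sqrt(lambda_max(A^T A)). Form the symmetric matrix M = A^T A =
[[66, -4, 35],
 [-4, 24, -14],
 [35, -14, 25]].
Its characteristic polynomial (trace, sum of principal 2x2 minors, determinant of M give the coefficients) is
  p(λ) = det(λ I - M) = λ^3 - 115λ^2 + 2397λ - 784.
No integer candidate from the rational root theorem (±divisors of 784) is a root, so the roots are irrational. The cubic discriminant is Δ = 20000763581 > 0, so there are three distinct real roots. p(0) = -784 and p(1) = 1499 have opposite signs, so a root lies in (0, 1); Newton's method refines it to λ ≈ 0.3324. p(26) = 1374 and p(27) = -217 have opposite signs, so a root lies in (26, 27); Newton's method refines it to λ ≈ 26.8662. p(87) = -4177 and p(88) = 1064 have opposite signs, so a root lies in (87, 88); Newton's method refines it to λ ≈ 87.8015. Check (Vieta): the three roots sum to 115, matching tr M = 115.
So the eigenvalues of A^T A are ≈ 0.3324, 26.8662, 87.8015 (all ≥ 0, as they must be for A^T A). The largest is λ_max ≈ 87.8015, hence ||A||_2 = sqrt(λ_max) ≈ 9.3702.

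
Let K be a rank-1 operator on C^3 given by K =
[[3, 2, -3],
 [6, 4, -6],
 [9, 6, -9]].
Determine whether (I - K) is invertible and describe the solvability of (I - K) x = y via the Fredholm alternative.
(I - K) is invertible (det(I - K) = 3 ≠ 0), so for every y in C^3 the equation (I - K) x = y has a unique solution.

K has rank 1, so it is an outer product K = u v^T: every row of K is a multiple of one row vector. Reading off the entries, u = (1, 2, 3) and v = (3, 2, -3) (row i of K equals u_i·v^T). A rank-one matrix u v^T satisfies K u = u (v·u) and kills the (2)-dimensional subspace v^⊥, so its characteristic polynomial is lambda^2 (lambda - v·u) with v·u = tr K = -2. Hence the eigenvalues of I - K are 1 (multiplicity 2) and 1 - (-2) = 3, so det(I - K) = 3. (Direct check: I - K =
[[-2, -2, 3],
 [-6, -3, 6],
 [-9, -6, 10]]
has determinant 3.) The finite-dimensional Fredholm alternative says: either (I - K) is invertible, or ker(I - K) ≠ {0} and then range(I - K) = ker((I - K)^*)^⊥, with dim ker(I - K) = dim ker((I - K)^*). Since det(I - K) ≠ 0, 1 is not an eigenvalue of K and ker(I - K) = {0}, so we are in the first case: for every y there is a unique x = (I - K)^(-1) y. Explicitly, by the Sherman–Morrison formula, (I - u v^T)^(-1) = I + u v^T/(1 - v·u), i.e. (I - K)^(-1) = I + K/(3).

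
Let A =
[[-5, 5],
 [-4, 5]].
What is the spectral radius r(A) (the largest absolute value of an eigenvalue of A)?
r(A) = sqrt(20)/2 ≈ 2.2361

The eigenvalues of A are the roots of its characteristic polynomial. With M = A (coefficients from the trace and determinant):
  p(λ) = det(λ I - M) = λ^2 - 5.
For λ^2 - 5 the discriminant is 20. It is nonnegative but not a perfect square, so the roots are real and irrational: λ = ± sqrt(20)/2 ≈ 2.2361, -2.2361.
Thus the eigenvalues (to 4 decimals) are 2.2361 (modulus 2.2361); -2.2361 (modulus 2.2361). The spectral radius is the largest modulus: r(A) = sqrt(20)/2 ≈ 2.2361. (Cross-check: r(A) ≤ ||A||_2 ≈ 9.5249; equality holds whenever A is normal, though it can also hold for some non-normal A.)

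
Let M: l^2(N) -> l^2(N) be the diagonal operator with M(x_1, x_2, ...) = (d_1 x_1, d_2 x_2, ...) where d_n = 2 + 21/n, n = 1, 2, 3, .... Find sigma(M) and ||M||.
sigma(M) = {2 + 21/n : n ≥ 1} ∪ {2}; ||M|| = 23

A bounded diagonal operator on l^2 with diagonal entries d_n has spectrum equal to the closure of {d_n : n ≥ 1}: every d_n is an eigenvalue (with eigenvector e_n), so {d_n} ⊂ sigma(M); the spectrum is closed, so its closure is too; and for lambda not in the closure, (M - lambda I) has bounded inverse (the diagonal entries 1/(d_n - lambda) are bounded). For our sequence d_n = 2 + 21/n, n = 1, 2, 3, ...:
  - {d_n} = {2 + 21/n : n ≥ 1}; the only limit point is 2
  - closure = {2 + 21/n : n ≥ 1} ∪ {2}
For the norm: a diagonal operator has ||M|| = sup_n |d_n|. Here d_n = 2 + 21/n is positive and decreasing, so sup_n |d_n| = d_1 = 2 + 21 = 23. So ||M|| = 23.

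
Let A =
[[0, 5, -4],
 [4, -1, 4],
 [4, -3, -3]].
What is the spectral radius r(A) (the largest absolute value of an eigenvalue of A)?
r(A) = sqrt(43) ≈ 6.5574

The eigenvalues of A are the roots of its characteristic polynomial. With M = A (coefficients from the trace, the sum of principal 2x2 minors, and det A):
  p(λ) = det(λ I - M) = λ^3 + 4λ^2 + 11λ - 172.
By the rational root theorem any rational root is an integer divisor of 172. Testing λ = 4: p(4) = 64 + 64 + 44 - 172 = 0, so λ = 4 is a root. Dividing out (λ - 4) leaves p(λ) = (λ - 4)(λ^2 + 8λ + 43). For λ^2 + 8λ + 43 the discriminant is -108. It is negative, so the roots are the complex-conjugate pair λ = -4 ± (sqrt(108)/2) i ≈ -4 ± 5.1962i. For a conjugate pair the product of the roots equals the constant term, so |λ|^2 = 43 and |λ| = sqrt(43) ≈ 6.5574.
Thus the eigenvalues (to 4 decimals) are -4 ± 5.1962i (modulus 6.5574); 4 (modulus 4). The spectral radius is the largest modulus: r(A) = sqrt(43) ≈ 6.5574. (Cross-check: r(A) ≤ ||A||_2 ≈ 7.7557; equality holds whenever A is normal, though it can also hold for some non-normal A.)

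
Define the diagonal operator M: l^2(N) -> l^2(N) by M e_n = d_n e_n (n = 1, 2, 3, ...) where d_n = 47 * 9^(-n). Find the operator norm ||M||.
||M|| = 47/9 (attained at n = 1)

For M diagonal, ||M|| = sup_n |d_n|. The sequence d_n = 47 * 9^(-n) is positive and strictly decreasing (ratio 9^(-1) < 1), so the supremum is d_1 = 47/9. Hence ||M|| = 47/9.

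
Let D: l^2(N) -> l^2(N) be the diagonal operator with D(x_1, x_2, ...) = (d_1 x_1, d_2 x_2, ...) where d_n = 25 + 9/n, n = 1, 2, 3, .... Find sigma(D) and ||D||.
sigma(D) = {25 + 9/n : n ≥ 1} ∪ {25}; ||D|| = 34

A bounded diagonal operator on l^2 with diagonal entries d_n has spectrum equal to the closure of {d_n : n ≥ 1}: every d_n is an eigenvalue (with eigenvector e_n), so {d_n} ⊂ sigma(D); the spectrum is closed, so its closure is too; and for lambda not in the closure, (D - lambda I) has bounded inverse (the diagonal entries 1/(d_n - lambda) are bounded). For our sequence d_n = 25 + 9/n, n = 1, 2, 3, ...:
  - {d_n} = {25 + 9/n : n ≥ 1}; the only limit point is 25
  - closure = {25 + 9/n : n ≥ 1} ∪ {25}
For the norm: a diagonal operator has ||D|| = sup_n |d_n|. Here d_n = 25 + 9/n is positive and decreasing, so sup_n |d_n| = d_1 = 25 + 9 = 34. So ||D|| = 34.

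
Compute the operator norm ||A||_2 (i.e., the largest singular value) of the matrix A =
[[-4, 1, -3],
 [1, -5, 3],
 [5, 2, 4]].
||A||_2 ≈ 8.6046 (= sqrt(largest eigenvalue of A^T A))

||A||_2 = sigma_max(A) = sqrt(lambda_max(A^T A)). Form the symmetric matrix M = A^T A =
[[42, 1, 35],
 [1, 30, -10],
 [35, -10, 34]].
Its characteristic polynomial (trace, sum of principal 2x2 minors, determinant of M give the coefficients) is
  p(λ) = det(λ I - M) = λ^3 - 106λ^2 + 2382λ - 1156.
No integer candidate from the rational root theorem (±divisors of 1156) is a root, so the roots are irrational. The cubic discriminant is Δ = 9401576672 > 0, so there are three distinct real roots. p(0) = -1156 and p(1) = 1121 have opposite signs, so a root lies in (0, 1); Newton's method refines it to λ ≈ 0.4962. p(31) = 611 and p(32) = -708 have opposite signs, so a root lies in (31, 32); Newton's method refines it to λ ≈ 31.4654. p(74) = -120 and p(75) = 3119 have opposite signs, so a root lies in (74, 75); Newton's method refines it to λ ≈ 74.0384. Check (Vieta): the three roots sum to 106, matching tr M = 106.
So the eigenvalues of A^T A are ≈ 0.4962, 31.4654, 74.0384 (all ≥ 0, as they must be for A^T A). The largest is λ_max ≈ 74.0384, hence ||A||_2 = sqrt(λ_max) ≈ 8.6046.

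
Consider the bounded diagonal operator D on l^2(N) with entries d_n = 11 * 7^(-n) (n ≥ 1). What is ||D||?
||D|| = 11/7 (attained at n = 1)

For D diagonal, ||D|| = sup_n |d_n|. The sequence d_n = 11 * 7^(-n) is positive and strictly decreasing (ratio 7^(-1) < 1), so the supremum is d_1 = 11/7. Hence ||D|| = 11/7.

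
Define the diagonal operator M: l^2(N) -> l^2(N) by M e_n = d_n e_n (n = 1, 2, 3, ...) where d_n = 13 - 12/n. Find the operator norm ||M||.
||M|| = 13

For a diagonal operator on l^2 with entries d_n, ||M|| = sup_n |d_n|. Here d_1 = 1, d_2 = 7, ..., and d_n = 13 - 12/n increases monotonically toward 13. All terms lie in [1, 13), so |d_n| = d_n and the supremum is the limit 13, which is not attained by any individual d_n. Hence ||M|| = 13.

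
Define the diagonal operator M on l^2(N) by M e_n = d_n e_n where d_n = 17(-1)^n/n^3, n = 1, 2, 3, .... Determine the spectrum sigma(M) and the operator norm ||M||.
sigma(M) = {17(-1)^n/n^3 : n ≥ 1} ∪ {0}; ||M|| = 17

A bounded diagonal operator on l^2 with diagonal entries d_n has spectrum equal to the closure of {d_n : n ≥ 1}: every d_n is an eigenvalue (with eigenvector e_n), so {d_n} ⊂ sigma(M); the spectrum is closed, so its closure is too; and for lambda not in the closure, (M - lambda I) has bounded inverse (the diagonal entries 1/(d_n - lambda) are bounded). For our sequence d_n = 17(-1)^n/n^3, n = 1, 2, 3, ...:
  - {d_n} = {17(-1)^n/n^3 : n ≥ 1}; the only limit point is 0
  - closure = {17(-1)^n/n^3 : n ≥ 1} ∪ {0}
For the norm: a diagonal operator has ||M|| = sup_n |d_n|. Here |d_n| = 17/n^3 is decreasing, so sup_n |d_n| = |d_1| = 17. So ||M|| = 17.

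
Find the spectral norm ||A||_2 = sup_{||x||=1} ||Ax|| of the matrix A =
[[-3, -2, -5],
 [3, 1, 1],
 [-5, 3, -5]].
||A||_2 ≈ 9.5301 (= sqrt(largest eigenvalue of A^T A))

||A||_2 = sigma_max(A) = sqrt(lambda_max(A^T A)). Form the symmetric matrix M = A^T A =
[[43, -6, 43],
 [-6, 14, -4],
 [43, -4, 51]].
Its characteristic polynomial (trace, sum of principal 2x2 minors, determinant of M give the coefficients) is
  p(λ) = det(λ I - M) = λ^3 - 108λ^2 + 1608λ - 4356.
No integer candidate from the rational root theorem (±divisors of 4356) is a root, so the roots are irrational. The cubic discriminant is Δ = 4683301200 > 0, so there are three distinct real roots. p(3) = -477 and p(4) = 412 have opposite signs, so a root lies in (3, 4); Newton's method refines it to λ ≈ 3.5092. p(13) = 493 and p(14) = -268 have opposite signs, so a root lies in (13, 14); Newton's method refines it to λ ≈ 13.6675. p(90) = -5436 and p(91) = 1195 have opposite signs, so a root lies in (90, 91); Newton's method refines it to λ ≈ 90.8234. Check (Vieta): the three roots sum to 108, matching tr M = 108.
So the eigenvalues of A^T A are ≈ 3.5092, 13.6675, 90.8234 (all ≥ 0, as they must be for A^T A). The largest is λ_max ≈ 90.8234, hence ||A||_2 = sqrt(λ_max) ≈ 9.5301.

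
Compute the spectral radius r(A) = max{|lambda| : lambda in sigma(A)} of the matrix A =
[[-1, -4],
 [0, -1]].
r(A) = 1

The eigenvalues of A are the roots of its characteristic polynomial. With M = A (coefficients from the trace and determinant):
  p(λ) = det(λ I - M) = λ^2 + 2λ + 1.
For λ^2 + 2λ + 1 the discriminant is 0. It is a perfect square (0^2), so the roots are rational: λ = (-2 ± 0)/2 = -1, -1.
Thus the eigenvalues (to 4 decimals) are -1 (modulus 1). The spectral radius is the largest modulus: r(A) = 1. (Cross-check: r(A) ≤ ||A||_2 ≈ 4.2361; equality holds whenever A is normal, though it can also hold for some non-normal A.)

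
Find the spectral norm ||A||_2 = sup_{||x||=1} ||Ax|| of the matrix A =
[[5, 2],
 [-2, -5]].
||A||_2 = 7 (= sqrt(largest eigenvalue of A^T A))

||A||_2 = sigma_max(A) = sqrt(lambda_max(A^T A)). Form the symmetric matrix M = A^T A =
[[29, 20],
 [20, 29]].
Its characteristic polynomial (trace, determinant of M give the coefficients) is
  p(λ) = det(λ I - M) = λ^2 - 58λ + 441.
For λ^2 - 58λ + 441 the discriminant is 1600. It is a perfect square (40^2), so the roots are rational: λ = (58 ± 40)/2 = 49, 9.
So the eigenvalues of A^T A are ≈ 9, 49 (all ≥ 0, as they must be for A^T A). The largest is λ_max = 49, hence ||A||_2 = sqrt(λ_max) = 7.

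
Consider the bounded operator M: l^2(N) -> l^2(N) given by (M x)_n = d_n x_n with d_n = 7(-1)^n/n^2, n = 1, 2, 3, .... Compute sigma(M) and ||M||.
sigma(M) = {7(-1)^n/n^2 : n ≥ 1} ∪ {0}; ||M|| = 7

A bounded diagonal operator on l^2 with diagonal entries d_n has spectrum equal to the closure of {d_n : n ≥ 1}: every d_n is an eigenvalue (with eigenvector e_n), so {d_n} ⊂ sigma(M); the spectrum is closed, so its closure is too; and for lambda not in the closure, (M - lambda I) has bounded inverse (the diagonal entries 1/(d_n - lambda) are bounded). For our sequence d_n = 7(-1)^n/n^2, n = 1, 2, 3, ...:
  - {d_n} = {7(-1)^n/n^2 : n ≥ 1}; the only limit point is 0
  - closure = {7(-1)^n/n^2 : n ≥ 1} ∪ {0}
For the norm: a diagonal operator has ||M|| = sup_n |d_n|. Here |d_n| = 7/n^2 is decreasing, so sup_n |d_n| = |d_1| = 7. So ||M|| = 7.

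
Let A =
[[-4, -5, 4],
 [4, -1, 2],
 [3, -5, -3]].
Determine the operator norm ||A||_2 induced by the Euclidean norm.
||A||_2 ≈ 7.5663 (= sqrt(largest eigenvalue of A^T A))

||A||_2 = sigma_max(A) = sqrt(lambda_max(A^T A)). Form the symmetric matrix M = A^T A =
[[41, 1, -17],
 [1, 51, -7],
 [-17, -7, 29]].
Its characteristic polynomial (trace, sum of principal 2x2 minors, determinant of M give the coefficients) is
  p(λ) = det(λ I - M) = λ^3 - 121λ^2 + 4420λ - 44100.
No integer candidate from the rational root theorem (±divisors of 44100) is a root, so the roots are irrational. The cubic discriminant is Δ = 155766000 > 0, so there are three distinct real roots. p(16) = -260 and p(17) = 984 have opposite signs, so a root lies in (16, 17); Newton's method refines it to λ ≈ 16.1998. p(47) = 174 and p(48) = -132 have opposite signs, so a root lies in (47, 48); Newton's method refines it to λ ≈ 47.5512. p(57) = -96 and p(58) = 328 have opposite signs, so a root lies in (57, 58); Newton's method refines it to λ ≈ 57.249. Check (Vieta): the three roots sum to 121, matching tr M = 121.
So the eigenvalues of A^T A are ≈ 16.1998, 47.5512, 57.249 (all ≥ 0, as they must be for A^T A). The largest is λ_max ≈ 57.249, hence ||A||_2 = sqrt(λ_max) ≈ 7.5663.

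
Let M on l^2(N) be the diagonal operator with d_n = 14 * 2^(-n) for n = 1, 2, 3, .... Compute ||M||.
||M|| = 7 (attained at n = 1)

For M diagonal, ||M|| = sup_n |d_n|. The sequence d_n = 14 * 2^(-n) is positive and strictly decreasing (ratio 2^(-1) < 1), so the supremum is d_1 = 14/2 = 7. Hence ||M|| = 7.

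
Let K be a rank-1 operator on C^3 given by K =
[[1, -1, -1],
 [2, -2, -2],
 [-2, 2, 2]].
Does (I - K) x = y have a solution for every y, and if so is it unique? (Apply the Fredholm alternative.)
(I - K) is singular (det(I - K) = 0, i.e. 1 ∈ sigma(K)). (I - K) x = y is solvable iff y ⊥ ker((I - K)^*) = span{(1, -1, -1)}, i.e. iff y_1 - y_2 - y_3 = 0. When solvable, the solutions are x = y + c·(1, 2, -2), c arbitrary (ker(I - K) = span{(1, 2, -2)}, dimension 1).

K has rank 1, so it is an outer product K = u v^T: every row of K is a multiple of one row vector. Reading off the entries, u = (1, 2, -2) and v = (1, -1, -1) (row i of K equals u_i·v^T). A rank-one matrix u v^T satisfies K u = u (v·u) and kills the (2)-dimensional subspace v^⊥, so its characteristic polynomial is lambda^2 (lambda - v·u) with v·u = tr K = 1. Hence the eigenvalues of I - K are 1 (multiplicity 2) and 1 - (1) = 0, so det(I - K) = 0. (Direct check: I - K =
[[0, 1, 1],
 [-2, 3, 2],
 [2, -2, -1]]
has determinant 0.) So 1 is an eigenvalue of K and (I - K) is not invertible. The finite-dimensional Fredholm alternative says: either (I - K) is invertible, or ker(I - K) ≠ {0} and then range(I - K) = ker((I - K)^*)^⊥, with dim ker(I - K) = dim ker((I - K)^*). We are in the second case, so we need both kernels. Kernel of I - K: (I - K) u = u - u (v·u) = u - u = 0, so ker(I - K) = span{u} = span{(1, 2, -2)} (it is exactly 1-dimensional because rank(I - K) = 2). Kernel of the adjoint: K is real, so (I - K)^* = I - K^T = I - v u^T, and (I - v u^T) v = v - v (u·v) = 0; hence ker((I - K)^*) = span{v} = span{(1, -1, -1)}. Therefore (I - K) x = y is solvable iff <y, v> = 0, i.e. iff y_1 - y_2 - y_3 = 0. When this holds, K y = u (v·y) = 0, so (I - K) y = y and x = y is a particular solution; the full solution set is the line x = y + c·u = y + c·(1, 2, -2), c ∈ C.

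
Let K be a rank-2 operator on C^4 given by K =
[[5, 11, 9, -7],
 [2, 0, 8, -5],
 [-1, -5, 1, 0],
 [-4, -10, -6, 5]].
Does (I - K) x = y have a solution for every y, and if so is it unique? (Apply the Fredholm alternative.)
(I - K) is invertible (det(I - K) = -26 ≠ 0), so for every y in C^4 the equation (I - K) x = y has a unique solution.

K has rank 2 and factors as K = U V^T = u1 v1^T + u2 v2^T with u1 = (-3, 1, 2, 3), v1 = (-1, -3, -1, 1), u2 = (-2, -3, -1, 1), v2 = (-1, -1, -3, 2) (multiplying out reproduces the displayed K). The nonzero eigenvalues of U V^T coincide with those of the 2 x 2 matrix G = V^T U = [[v1·u1, v1·u2], [v2·u1, v2·u2]] = [[1, 13], [2, 10]], and by the Sylvester determinant identity det(I_4 - U V^T) = det(I_2 - V^T U) = det([[0, -13], [-2, -9]]) = (0)(-9) - (-13)(-2) = -26. (Direct check: I - K =
[[-4, -11, -9, 7],
 [-2, 1, -8, 5],
 [1, 5, 0, 0],
 [4, 10, 6, -4]]
has determinant -26.) The finite-dimensional Fredholm alternative says: either (I - K) is invertible, or ker(I - K) ≠ {0} and then range(I - K) = ker((I - K)^*)^⊥, with dim ker(I - K) = dim ker((I - K)^*). Since det(I - K) ≠ 0, 1 is not an eigenvalue of K and ker(I - K) = {0}, so we are in the first case: for every y there is a unique x = (I - K)^(-1) y. (Explicitly, by the Woodbury identity, (I - U V^T)^(-1) = I + U (I_2 - G)^(-1) V^T.)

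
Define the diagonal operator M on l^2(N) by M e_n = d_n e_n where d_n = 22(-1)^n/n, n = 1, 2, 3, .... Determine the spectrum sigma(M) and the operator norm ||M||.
sigma(M) = {22(-1)^n/n : n ≥ 1} ∪ {0}; ||M|| = 22

A bounded diagonal operator on l^2 with diagonal entries d_n has spectrum equal to the closure of {d_n : n ≥ 1}: every d_n is an eigenvalue (with eigenvector e_n), so {d_n} ⊂ sigma(M); the spectrum is closed, so its closure is too; and for lambda not in the closure, (M - lambda I) has bounded inverse (the diagonal entries 1/(d_n - lambda) are bounded). For our sequence d_n = 22(-1)^n/n, n = 1, 2, 3, ...:
  - {d_n} = {22(-1)^n/n : n ≥ 1}; the only limit point is 0
  - closure = {22(-1)^n/n : n ≥ 1} ∪ {0}
For the norm: a diagonal operator has ||M|| = sup_n |d_n|. Here |d_n| = 22/n is decreasing, so sup_n |d_n| = |d_1| = 22. So ||M|| = 22.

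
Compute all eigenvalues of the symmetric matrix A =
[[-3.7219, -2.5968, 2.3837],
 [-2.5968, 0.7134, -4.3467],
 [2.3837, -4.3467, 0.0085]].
sigma(A) ≈ {-5, -4, 6}

A is real symmetric, so its spectrum consists of real eigenvalues. Expanding the characteristic polynomial of the displayed matrix gives
  det(λ I - A) = p(λ) = λ^3 + (3)λ^2 + (-34)λ + (-120).
Solving p(λ) = 0 yields eigenvalues ≈ -5, -4, 6. (A is shown rounded to 4 decimals, so these recover the underlying integer eigenvalues to within that precision.)
Verification: the trace of A = -3 equals the sum of eigenvalues -3, and det(A) ≈ 119.9995 matches the eigenvalue product 120.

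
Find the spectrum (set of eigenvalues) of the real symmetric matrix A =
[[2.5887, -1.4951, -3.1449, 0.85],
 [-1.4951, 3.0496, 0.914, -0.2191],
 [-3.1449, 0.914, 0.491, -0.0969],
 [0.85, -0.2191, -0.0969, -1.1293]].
sigma(A) ≈ {-2, -1, 2, 6}

A is real symmetric, so its spectrum consists of real eigenvalues. Expanding the characteristic polynomial of the displayed matrix gives
  det(λ I - A) = p(λ) = λ^4 + (-5)λ^3 + (-10)λ^2 + (20)λ + (24).
Solving p(λ) = 0 yields eigenvalues ≈ -2, -1, 2, 6. (A is shown rounded to 4 decimals, so these recover the underlying integer eigenvalues to within that precision.)
Verification: the trace of A = 5 equals the sum of eigenvalues 5, and det(A) ≈ 24.0002 matches the eigenvalue product 24.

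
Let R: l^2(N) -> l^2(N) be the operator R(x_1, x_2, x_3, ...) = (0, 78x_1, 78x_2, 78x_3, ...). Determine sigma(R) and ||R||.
sigma(R) = closed disk {z in C : |z| ≤ 78}; ||R|| = 78

Note R = 78·U where U is the unit right shift (U x)_k = x_{k-1} (with x_0 := 0); so ||R|| = 78||U|| and sigma(R) = 78·sigma(U). ||R x||^2 = sum_{k≥1} |78x_k|^2 = 6084||x||^2, so ||R|| = 78 and sigma(R) ⊂ {|z| ≤ 78}. For any |lambda| < 78, the equation (R - lambda I) x = 0 forces x_1 = 0, then 78x_k = lambda x_{k+1} ⇒ x = 0, so R has no eigenvalues. But (R - lambda I) is not surjective for |lambda| < 78: solving (R - lambda I) x = e_1 would require x_n proportional to (lambda/78)^(-n), which is not in l^2. So every |lambda| < 78 lies in the residual spectrum. The boundary |lambda| = 78 is in the approximate point spectrum (the spectrum is closed). Hence sigma(R) is the closed disk of radius 78.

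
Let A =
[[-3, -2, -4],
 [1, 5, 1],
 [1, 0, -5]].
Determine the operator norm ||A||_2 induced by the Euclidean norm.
||A||_2 ≈ 7.3354 (= sqrt(largest eigenvalue of A^T A))

||A||_2 = sigma_max(A) = sqrt(lambda_max(A^T A)). Form the symmetric matrix M = A^T A =
[[11, 11, 8],
 [11, 29, 13],
 [8, 13, 42]].
Its characteristic polynomial (trace, sum of principal 2x2 minors, determinant of M give the coefficients) is
  p(λ) = det(λ I - M) = λ^3 - 82λ^2 + 1645λ - 6889.
No integer candidate from the rational root theorem (±divisors of 6889) is a root, so the roots are irrational. The cubic discriminant is Δ = 641426105 > 0, so there are three distinct real roots. p(5) = -589 and p(6) = 245 have opposite signs, so a root lies in (5, 6); Newton's method refines it to λ ≈ 5.6895. p(22) = 261 and p(23) = -265 have opposite signs, so a root lies in (22, 23); Newton's method refines it to λ ≈ 22.5031. p(53) = -1165 and p(54) = 293 have opposite signs, so a root lies in (53, 54); Newton's method refines it to λ ≈ 53.8074. Check (Vieta): the three roots sum to 82, matching tr M = 82.
So the eigenvalues of A^T A are ≈ 5.6895, 22.5031, 53.8074 (all ≥ 0, as they must be for A^T A). The largest is λ_max ≈ 53.8074, hence ||A||_2 = sqrt(λ_max) ≈ 7.3354.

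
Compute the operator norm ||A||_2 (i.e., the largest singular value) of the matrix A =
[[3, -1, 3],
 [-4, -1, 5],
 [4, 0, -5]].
||A||_2 ≈ 9.1042 (= sqrt(largest eigenvalue of A^T A))

||A||_2 = sigma_max(A) = sqrt(lambda_max(A^T A)). Form the symmetric matrix M = A^T A =
[[41, 1, -31],
 [1, 2, -8],
 [-31, -8, 59]].
Its characteristic polynomial (trace, sum of principal 2x2 minors, determinant of M give the coefficients) is
  p(λ) = det(λ I - M) = λ^3 - 102λ^2 + 1593λ - 729.
No integer candidate from the rational root theorem (±divisors of 729) is a root, so the roots are irrational. The cubic discriminant is Δ = 9255110625 > 0, so there are three distinct real roots. p(0) = -729 and p(1) = 763 have opposite signs, so a root lies in (0, 1); Newton's method refines it to λ ≈ 0.4718. p(18) = 729 and p(19) = -425 have opposite signs, so a root lies in (18, 19); Newton's method refines it to λ ≈ 18.641. p(82) = -4583 and p(83) = 599 have opposite signs, so a root lies in (82, 83); Newton's method refines it to λ ≈ 82.8872. Check (Vieta): the three roots sum to 102, matching tr M = 102.
So the eigenvalues of A^T A are ≈ 0.4718, 18.641, 82.8872 (all ≥ 0, as they must be for A^T A). The largest is λ_max ≈ 82.8872, hence ||A||_2 = sqrt(λ_max) ≈ 9.1042.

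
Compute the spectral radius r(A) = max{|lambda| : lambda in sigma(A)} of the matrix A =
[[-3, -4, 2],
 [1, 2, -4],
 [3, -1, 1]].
r(A) ≈ 4.7238

The eigenvalues of A are the roots of its characteristic polynomial. With M = A (coefficients from the trace, the sum of principal 2x2 minors, and det A):
  p(λ) = det(λ I - M) = λ^3 - 13λ - 44.
No integer candidate from the rational root theorem (±divisors of 44) is a root, so the roots are irrational. The cubic discriminant is Δ = -43484 < 0, so there is one real root and a complex-conjugate pair. p(4) = -32 and p(5) = 16 have opposite signs, so a root lies in (4, 5); Newton's method refines it to λ ≈ 4.7238. Dividing out (λ - (4.7238)) leaves approximately λ^2 + 4.7238λ + 9.3145. For λ^2 + 4.7238λ + 9.3145 the discriminant is -14.9435. It is negative, so the remaining roots are the complex-conjugate pair λ ≈ -2.3619 ± 1.9328i. Their product equals the constant term, so |λ|^2 ≈ 9.3145 and |λ| ≈ 3.052.
Thus the eigenvalues (to 4 decimals) are 4.7238 (modulus 4.7238); -2.3619 ± 1.9328i (modulus 3.052). The spectral radius is the largest modulus: r(A) ≈ 4.7238. (Cross-check: r(A) ≤ ||A||_2 ≈ 6.665; equality holds whenever A is normal, though it can also hold for some non-normal A.)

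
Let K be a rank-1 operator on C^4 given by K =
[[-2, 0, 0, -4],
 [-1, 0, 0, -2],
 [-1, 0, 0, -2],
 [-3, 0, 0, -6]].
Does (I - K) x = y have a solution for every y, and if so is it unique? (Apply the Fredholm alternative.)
(I - K) is invertible (det(I - K) = 9 ≠ 0), so for every y in C^4 the equation (I - K) x = y has a unique solution.

K has rank 1, so it is an outer product K = u v^T: every row of K is a multiple of one row vector. Reading off the entries, u = (2, 1, 1, 3) and v = (-1, 0, 0, -2) (row i of K equals u_i·v^T). A rank-one matrix u v^T satisfies K u = u (v·u) and kills the (3)-dimensional subspace v^⊥, so its characteristic polynomial is lambda^3 (lambda - v·u) with v·u = tr K = -8. Hence the eigenvalues of I - K are 1 (multiplicity 3) and 1 - (-8) = 9, so det(I - K) = 9. (Direct check: I - K =
[[3, 0, 0, 4],
 [1, 1, 0, 2],
 [1, 0, 1, 2],
 [3, 0, 0, 7]]
has determinant 9.) The finite-dimensional Fredholm alternative says: either (I - K) is invertible, or ker(I - K) ≠ {0} and then range(I - K) = ker((I - K)^*)^⊥, with dim ker(I - K) = dim ker((I - K)^*). Since det(I - K) ≠ 0, 1 is not an eigenvalue of K and ker(I - K) = {0}, so we are in the first case: for every y there is a unique x = (I - K)^(-1) y. Explicitly, by the Sherman–Morrison formula, (I - u v^T)^(-1) = I + u v^T/(1 - v·u), i.e. (I - K)^(-1) = I + K/(9).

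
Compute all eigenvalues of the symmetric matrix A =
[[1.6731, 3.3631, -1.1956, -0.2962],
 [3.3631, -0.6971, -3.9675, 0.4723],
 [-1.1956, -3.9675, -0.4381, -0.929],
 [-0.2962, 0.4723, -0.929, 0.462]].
sigma(A) ≈ {-5, -1, 1, 6}

A is real symmetric, so its spectrum consists of real eigenvalues. Expanding the characteristic polynomial of the displayed matrix gives
  det(λ I - A) = p(λ) = λ^4 + (-1)λ^3 + (-31)λ^2 + (0.9979)λ + (30.0014).
Solving p(λ) = 0 yields eigenvalues ≈ -5, -1, 1, 6. (A is shown rounded to 4 decimals, so these recover the underlying integer eigenvalues to within that precision.)
Verification: the trace of A = 1 equals the sum of eigenvalues 1, and det(A) ≈ 30.0014 matches the eigenvalue product 30.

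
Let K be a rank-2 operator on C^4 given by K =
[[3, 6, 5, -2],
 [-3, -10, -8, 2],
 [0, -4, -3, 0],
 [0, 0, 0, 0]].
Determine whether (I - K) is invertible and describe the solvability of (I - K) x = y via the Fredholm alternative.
(I - K) is invertible (det(I - K) = -12 ≠ 0), so for every y in C^4 the equation (I - K) x = y has a unique solution.

K has rank 2 and factors as K = U V^T = u1 v1^T + u2 v2^T with u1 = (1, -2, -1, 0), v1 = (-3, 2, 1, 2), u2 = (-2, 3, 1, 0), v2 = (-3, -2, -2, 2) (multiplying out reproduces the displayed K). The nonzero eigenvalues of U V^T coincide with those of the 2 x 2 matrix G = V^T U = [[v1·u1, v1·u2], [v2·u1, v2·u2]] = [[-8, 13], [3, -2]], and by the Sylvester determinant identity det(I_4 - U V^T) = det(I_2 - V^T U) = det([[9, -13], [-3, 3]]) = (9)(3) - (-13)(-3) = -12. (Direct check: I - K =
[[-2, -6, -5, 2],
 [3, 11, 8, -2],
 [0, 4, 4, 0],
 [0, 0, 0, 1]]
has determinant -12.) The finite-dimensional Fredholm alternative says: either (I - K) is invertible, or ker(I - K) ≠ {0} and then range(I - K) = ker((I - K)^*)^⊥, with dim ker(I - K) = dim ker((I - K)^*). Since det(I - K) ≠ 0, 1 is not an eigenvalue of K and ker(I - K) = {0}, so we are in the first case: for every y there is a unique x = (I - K)^(-1) y. (Explicitly, by the Woodbury identity, (I - U V^T)^(-1) = I + U (I_2 - G)^(-1) V^T.)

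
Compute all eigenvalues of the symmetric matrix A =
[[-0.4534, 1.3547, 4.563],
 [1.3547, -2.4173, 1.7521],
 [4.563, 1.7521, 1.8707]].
sigma(A) ≈ {-4, -3, 6}

A is real symmetric, so its spectrum consists of real eigenvalues. Expanding the characteristic polynomial of the displayed matrix gives
  det(λ I - A) = p(λ) = λ^3 + (1)λ^2 + (-30)λ + (-72).
Solving p(λ) = 0 yields eigenvalues ≈ -4, -3, 6. (A is shown rounded to 4 decimals, so these recover the underlying integer eigenvalues to within that precision.)
Verification: the trace of A = -1 equals the sum of eigenvalues -1, and det(A) ≈ 72.0008 matches the eigenvalue product 72.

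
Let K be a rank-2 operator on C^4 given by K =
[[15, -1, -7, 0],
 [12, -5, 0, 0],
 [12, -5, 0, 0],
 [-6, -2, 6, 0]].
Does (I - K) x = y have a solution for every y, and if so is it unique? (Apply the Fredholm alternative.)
(I - K) is invertible (det(I - K) = 12 ≠ 0), so for every y in C^4 the equation (I - K) x = y has a unique solution.

K has rank 2 and factors as K = U V^T = u1 v1^T + u2 v2^T with u1 = (-2, -3, -3, 0), v1 = (-3, 2, -1, 0), u2 = (3, 1, 1, -2), v2 = (3, 1, -3, 0) (multiplying out reproduces the displayed K). The nonzero eigenvalues of U V^T coincide with those of the 2 x 2 matrix G = V^T U = [[v1·u1, v1·u2], [v2·u1, v2·u2]] = [[3, -8], [0, 7]], and by the Sylvester determinant identity det(I_4 - U V^T) = det(I_2 - V^T U) = det([[-2, 8], [0, -6]]) = (-2)(-6) - (8)(0) = 12. (Direct check: I - K =
[[-14, 1, 7, 0],
 [-12, 6, 0, 0],
 [-12, 5, 1, 0],
 [6, 2, -6, 1]]
has determinant 12.) The finite-dimensional Fredholm alternative says: either (I - K) is invertible, or ker(I - K) ≠ {0} and then range(I - K) = ker((I - K)^*)^⊥, with dim ker(I - K) = dim ker((I - K)^*). Since det(I - K) ≠ 0, 1 is not an eigenvalue of K and ker(I - K) = {0}, so we are in the first case: for every y there is a unique x = (I - K)^(-1) y. (Explicitly, by the Woodbury identity, (I - U V^T)^(-1) = I + U (I_2 - G)^(-1) V^T.)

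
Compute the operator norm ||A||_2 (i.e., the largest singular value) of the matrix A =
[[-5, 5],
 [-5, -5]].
||A||_2 = sqrt(50) ≈ 7.0711 (= sqrt(largest eigenvalue of A^T A))

||A||_2 = sigma_max(A) = sqrt(lambda_max(A^T A)). Form the symmetric matrix M = A^T A =
[[50, 0],
 [0, 50]].
Its characteristic polynomial (trace, determinant of M give the coefficients) is
  p(λ) = det(λ I - M) = λ^2 - 100λ + 2500.
For λ^2 - 100λ + 2500 the discriminant is 0. It is a perfect square (0^2), so the roots are rational: λ = (100 ± 0)/2 = 50, 50.
So the eigenvalues of A^T A are ≈ 50, 50 (all ≥ 0, as they must be for A^T A). The largest is λ_max = 50, hence ||A||_2 = sqrt(λ_max) = sqrt(50) ≈ 7.0711.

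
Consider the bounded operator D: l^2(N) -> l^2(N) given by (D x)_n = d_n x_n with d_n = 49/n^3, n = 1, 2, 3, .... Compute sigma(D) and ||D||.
sigma(D) = {49/n^3 : n ≥ 1} ∪ {0}; ||D|| = 49

A bounded diagonal operator on l^2 with diagonal entries d_n has spectrum equal to the closure of {d_n : n ≥ 1}: every d_n is an eigenvalue (with eigenvector e_n), so {d_n} ⊂ sigma(D); the spectrum is closed, so its closure is too; and for lambda not in the closure, (D - lambda I) has bounded inverse (the diagonal entries 1/(d_n - lambda) are bounded). For our sequence d_n = 49/n^3, n = 1, 2, 3, ...:
  - {d_n} = {49/n^3 : n ≥ 1}; the only limit point is 0
  - closure = {49/n^3 : n ≥ 1} ∪ {0}
For the norm: a diagonal operator has ||D|| = sup_n |d_n|. Here d_n = 49/n^3 is positive and decreasing, so sup_n |d_n| = d_1 = 49. So ||D|| = 49.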